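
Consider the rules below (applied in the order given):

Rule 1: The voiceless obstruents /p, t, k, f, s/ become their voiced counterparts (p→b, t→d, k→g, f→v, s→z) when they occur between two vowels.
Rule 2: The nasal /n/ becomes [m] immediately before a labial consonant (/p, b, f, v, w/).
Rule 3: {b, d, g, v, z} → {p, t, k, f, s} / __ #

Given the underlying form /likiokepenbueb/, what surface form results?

ligiogebembuep

Rule 1 (intervocalic voicing): /k/ is a voiceless obstruent between vowels /i/ and /i/, so it voices to [g]. /k/ is a voiceless obstruent between vowels /o/ and /e/, so it voices to [g]. /p/ is a voiceless obstruent between vowels /e/ and /e/, so it voices to [b]. /likiokepenbueb/ → ligiogebenbueb.
Rule 2 (nasal place assimilation): /n/ precedes the labial consonant /b/, so it assimilates in place to [m]. /ligiogebenbueb/ → ligiogebembueb.
Rule 3 (final devoicing): /b/ is a voiced obstruent in word-final position, so it devoices to [p]. /ligiogebembueb/ → ligiogebembuep.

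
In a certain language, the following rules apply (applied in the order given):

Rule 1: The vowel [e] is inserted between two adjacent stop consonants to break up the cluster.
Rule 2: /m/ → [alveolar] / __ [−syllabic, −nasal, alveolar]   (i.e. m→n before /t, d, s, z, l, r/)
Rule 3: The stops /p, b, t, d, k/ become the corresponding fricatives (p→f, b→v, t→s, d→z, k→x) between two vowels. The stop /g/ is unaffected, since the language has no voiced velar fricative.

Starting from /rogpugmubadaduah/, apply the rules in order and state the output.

Rule 1 (stop-cluster e-epenthesis): /g/ and /p/ form a stop–stop cluster, so [e] is inserted between them. /rogpugmubadaduah/ → rogepugmubadaduah.
Rule 2 (nasal place assimilation): no segment meets the environment; /rogepugmubadaduah/ is unchanged.
Rule 3 (intervocalic spirantization): /p/ is a stop between vowels /e/ and /u/, so it spirantizes to the fricative [f]. /b/ is a stop between vowels /u/ and /a/, so it spirantizes to the fricative [v]. /d/ is a stop between vowels /a/ and /a/, so it spirantizes to the fricative [z]. /d/ is a stop between vowels /a/ and /u/, so it spirantizes to the fricative [z]. /rogepugmubadaduah/ → rogefugmuvazazuah.

rogefugmuvazazuah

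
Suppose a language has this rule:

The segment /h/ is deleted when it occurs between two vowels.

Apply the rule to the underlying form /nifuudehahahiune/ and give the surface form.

/h/ occurs between vowels /e/ and /a/, so it deletes.
/h/ occurs between vowels /a/ and /a/, so it deletes.
/h/ occurs between vowels /a/ and /i/, so it deletes.
Surface form: [nifuudeaaiune].

nifuudeaaiune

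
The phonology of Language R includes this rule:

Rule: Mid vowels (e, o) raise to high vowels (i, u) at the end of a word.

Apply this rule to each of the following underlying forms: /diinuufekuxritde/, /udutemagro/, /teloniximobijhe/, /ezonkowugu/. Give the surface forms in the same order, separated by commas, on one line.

/diinuufekuxritde/: /e/ is a mid vowel in word-final position, so it raises to [i]. → [diinuufekuxritdi].
/udutemagro/: /o/ is a mid vowel in word-final position, so it raises to [u]. → [udutemagru].
/teloniximobijhe/: /e/ is a mid vowel in word-final position, so it raises to [i]. → [teloniximobijhi].
/ezonkowugu/: the rule's environment is not met; surfaces unchanged as [ezonkowugu].

diinuufekuxritdi, udutemagru, teloniximobijhi, ezonkowugu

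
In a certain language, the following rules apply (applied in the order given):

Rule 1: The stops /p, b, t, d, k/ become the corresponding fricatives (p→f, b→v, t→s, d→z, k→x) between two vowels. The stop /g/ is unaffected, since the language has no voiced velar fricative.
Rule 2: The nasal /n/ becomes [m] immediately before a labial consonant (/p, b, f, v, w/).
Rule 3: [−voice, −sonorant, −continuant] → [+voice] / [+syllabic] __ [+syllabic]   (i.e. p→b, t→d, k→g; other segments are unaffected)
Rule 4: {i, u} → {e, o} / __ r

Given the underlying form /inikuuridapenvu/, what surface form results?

Rule 1 (intervocalic spirantization): /k/ is a stop between vowels /i/ and /u/, so it spirantizes to the fricative [x]. /d/ is a stop between vowels /i/ and /a/, so it spirantizes to the fricative [z]. /p/ is a stop between vowels /a/ and /e/, so it spirantizes to the fricative [f]. /inikuuridapenvu/ → inixuurizafenvu.
Rule 2 (nasal place assimilation): /n/ precedes the labial consonant /v/, so it assimilates in place to [m]. /inixuurizafenvu/ → inixuurizafemvu.
Rule 3 (intervocalic voicing): no segment meets the environment; /inixuurizafemvu/ is unchanged.
Rule 4 (pre-rhotic lowering): /u/ is a high vowel immediately before /r/, so it lowers to [o]. /inixuurizafemvu/ → inixuorizafemvu.

inixuorizafemvu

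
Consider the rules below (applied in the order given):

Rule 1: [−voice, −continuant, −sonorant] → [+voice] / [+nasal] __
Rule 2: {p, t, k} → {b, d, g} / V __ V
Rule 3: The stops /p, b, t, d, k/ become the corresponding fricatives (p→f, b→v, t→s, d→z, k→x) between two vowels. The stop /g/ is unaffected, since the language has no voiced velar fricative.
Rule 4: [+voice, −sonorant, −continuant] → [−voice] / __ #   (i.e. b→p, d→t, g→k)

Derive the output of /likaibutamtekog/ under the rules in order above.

ligaivuzamdegok

Rule 1 (post-nasal voicing): /t/ is a voiceless stop immediately after the nasal /m/, so it voices to [d]. /likaibutamtekog/ → likaibutamdekog.
Rule 2 (intervocalic voicing): /k/ is a voiceless stop between vowels /i/ and /a/, so it voices to [g]. /t/ is a voiceless stop between vowels /u/ and /a/, so it voices to [d]. /k/ is a voiceless stop between vowels /e/ and /o/, so it voices to [g]. /likaibutamdekog/ → ligaibudamdegog.
Rule 3 (intervocalic spirantization): /b/ is a stop between vowels /i/ and /u/, so it spirantizes to the fricative [v]. /d/ is a stop between vowels /u/ and /a/, so it spirantizes to the fricative [z]. /ligaibudamdegog/ → ligaivuzamdegog.
Rule 4 (final devoicing): /g/ is a voiced stop in word-final position, so it devoices to [k]. /ligaivuzamdegog/ → ligaivuzamdegok.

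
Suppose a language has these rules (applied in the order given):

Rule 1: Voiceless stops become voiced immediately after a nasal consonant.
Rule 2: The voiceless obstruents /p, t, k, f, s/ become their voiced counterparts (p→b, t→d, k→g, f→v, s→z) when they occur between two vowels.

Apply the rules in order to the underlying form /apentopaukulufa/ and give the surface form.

Rule 1 (post-nasal voicing): /t/ is a voiceless stop immediately after the nasal /n/, so it voices to [d]. /apentopaukulufa/ → apendopaukulufa.
Rule 2 (intervocalic voicing): /p/ is a voiceless obstruent between vowels /a/ and /e/, so it voices to [b]. /p/ is a voiceless obstruent between vowels /o/ and /a/, so it voices to [b]. /k/ is a voiceless obstruent between vowels /u/ and /u/, so it voices to [g]. /f/ is a voiceless obstruent between vowels /u/ and /a/, so it voices to [v]. /apendopaukulufa/ → abendobauguluva.

abendobauguluva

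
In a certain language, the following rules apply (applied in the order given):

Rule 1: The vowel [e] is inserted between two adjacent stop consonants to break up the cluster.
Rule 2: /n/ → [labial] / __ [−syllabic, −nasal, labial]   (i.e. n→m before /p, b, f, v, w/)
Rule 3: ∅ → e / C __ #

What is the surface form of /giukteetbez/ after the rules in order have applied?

giuketeetebeze

Rule 1 (stop-cluster e-epenthesis): /k/ and /t/ form a stop–stop cluster, so [e] is inserted between them. /t/ and /b/ form a stop–stop cluster, so [e] is inserted between them. /giukteetbez/ → giuketeetebez.
Rule 2 (nasal place assimilation): no segment meets the environment; /giuketeetebez/ is unchanged.
Rule 3 (final e-epenthesis): the form ends in the consonant /z/, so [e] is inserted word-finally. /giuketeetebez/ → giuketeetebeze.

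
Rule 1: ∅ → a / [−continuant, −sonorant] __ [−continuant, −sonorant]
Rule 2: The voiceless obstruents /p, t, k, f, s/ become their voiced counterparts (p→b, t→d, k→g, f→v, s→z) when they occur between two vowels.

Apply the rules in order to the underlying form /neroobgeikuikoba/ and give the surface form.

neroobageiguigoba

Rule 1 (stop-cluster a-epenthesis): /b/ and /g/ form a stop–stop cluster, so [a] is inserted between them. /neroobgeikuikoba/ → neroobageikuikoba.
Rule 2 (intervocalic voicing): /k/ is a voiceless obstruent between vowels /i/ and /u/, so it voices to [g]. /k/ is a voiceless obstruent between vowels /i/ and /o/, so it voices to [g]. /neroobageikuikoba/ → neroobageiguigoba.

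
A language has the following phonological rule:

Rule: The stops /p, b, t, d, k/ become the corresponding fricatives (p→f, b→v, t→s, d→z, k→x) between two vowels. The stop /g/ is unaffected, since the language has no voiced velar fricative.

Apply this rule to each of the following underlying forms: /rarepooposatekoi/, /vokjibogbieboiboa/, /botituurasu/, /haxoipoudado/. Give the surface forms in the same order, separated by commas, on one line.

/rarepooposatekoi/: /p/ is a stop between vowels /e/ and /o/, so it spirantizes to the fricative [f]. /p/ is a stop between vowels /o/ and /o/, so it spirantizes to the fricative [f]. /t/ is a stop between vowels /a/ and /e/, so it spirantizes to the fricative [s]. /k/ is a stop between vowels /e/ and /o/, so it spirantizes to the fricative [x]. → [rarefoofosasexoi].
/vokjibogbieboiboa/: /b/ is a stop between vowels /i/ and /o/, so it spirantizes to the fricative [v]. /b/ is a stop between vowels /e/ and /o/, so it spirantizes to the fricative [v]. /b/ is a stop between vowels /i/ and /o/, so it spirantizes to the fricative [v]. → [vokjivogbievoivoa].
/botituurasu/: /t/ is a stop between vowels /o/ and /i/, so it spirantizes to the fricative [s]. /t/ is a stop between vowels /i/ and /u/, so it spirantizes to the fricative [s]. → [bosisuurasu].
/haxoipoudado/: /p/ is a stop between vowels /i/ and /o/, so it spirantizes to the fricative [f]. /d/ is a stop between vowels /u/ and /a/, so it spirantizes to the fricative [z]. /d/ is a stop between vowels /a/ and /o/, so it spirantizes to the fricative [z]. → [haxoifouzazo].

rarefoofosasexoi, vokjivogbievoivoa, bosisuurasu, haxoifouzazo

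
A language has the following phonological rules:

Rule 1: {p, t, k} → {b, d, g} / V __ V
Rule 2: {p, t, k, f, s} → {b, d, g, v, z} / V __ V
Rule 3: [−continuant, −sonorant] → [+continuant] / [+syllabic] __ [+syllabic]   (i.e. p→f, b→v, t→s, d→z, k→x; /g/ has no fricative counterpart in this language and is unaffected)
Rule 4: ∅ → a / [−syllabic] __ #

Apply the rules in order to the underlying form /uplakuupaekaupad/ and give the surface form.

uplaguuvaegauvada

Rule 1 (intervocalic voicing): /k/ is a voiceless stop between vowels /a/ and /u/, so it voices to [g]. /p/ is a voiceless stop between vowels /u/ and /a/, so it voices to [b]. /k/ is a voiceless stop between vowels /e/ and /a/, so it voices to [g]. /p/ is a voiceless stop between vowels /u/ and /a/, so it voices to [b]. /uplakuupaekaupad/ → uplaguubaegaubad.
Rule 2 (intervocalic voicing): no segment meets the environment; /uplaguubaegaubad/ is unchanged.
Rule 3 (intervocalic spirantization): /b/ is a stop between vowels /u/ and /a/, so it spirantizes to the fricative [v]. /b/ is a stop between vowels /u/ and /a/, so it spirantizes to the fricative [v]. /uplaguubaegaubad/ → uplaguuvaegauvad.
Rule 4 (final a-epenthesis): the form ends in the consonant /d/, so [a] is inserted word-finally. /uplaguuvaegauvad/ → uplaguuvaegauvada.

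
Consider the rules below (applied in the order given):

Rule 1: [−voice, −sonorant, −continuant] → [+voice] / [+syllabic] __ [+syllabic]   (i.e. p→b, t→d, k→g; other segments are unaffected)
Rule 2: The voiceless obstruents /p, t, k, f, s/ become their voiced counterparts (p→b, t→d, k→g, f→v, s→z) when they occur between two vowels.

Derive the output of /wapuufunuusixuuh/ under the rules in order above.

Rule 1 (intervocalic voicing): /p/ is a voiceless stop between vowels /a/ and /u/, so it voices to [b]. /wapuufunuusixuuh/ → wabuufunuusixuuh.
Rule 2 (intervocalic voicing): /f/ is a voiceless obstruent between vowels /u/ and /u/, so it voices to [v]. /s/ is a voiceless obstruent between vowels /u/ and /i/, so it voices to [z]. /wabuufunuusixuuh/ → wabuuvunuuzixuuh.

wabuuvunuuzixuuh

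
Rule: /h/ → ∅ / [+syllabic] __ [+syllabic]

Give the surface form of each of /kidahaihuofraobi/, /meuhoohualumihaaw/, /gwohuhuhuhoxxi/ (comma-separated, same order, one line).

kidaaiuofraobi, meuooualumiaaw, gwouuuoxxi

/kidahaihuofraobi/: /h/ occurs between vowels /a/ and /a/, so it deletes. /h/ occurs between vowels /i/ and /u/, so it deletes. → [kidaaiuofraobi].
/meuhoohualumihaaw/: /h/ occurs between vowels /u/ and /o/, so it deletes. /h/ occurs between vowels /o/ and /u/, so it deletes. /h/ occurs between vowels /i/ and /a/, so it deletes. → [meuooualumiaaw].
/gwohuhuhuhoxxi/: /h/ occurs between vowels /o/ and /u/, so it deletes. /h/ occurs between vowels /u/ and /u/, so it deletes. /h/ occurs between vowels /u/ and /u/, so it deletes. /h/ occurs between vowels /u/ and /o/, so it deletes. → [gwouuuoxxi].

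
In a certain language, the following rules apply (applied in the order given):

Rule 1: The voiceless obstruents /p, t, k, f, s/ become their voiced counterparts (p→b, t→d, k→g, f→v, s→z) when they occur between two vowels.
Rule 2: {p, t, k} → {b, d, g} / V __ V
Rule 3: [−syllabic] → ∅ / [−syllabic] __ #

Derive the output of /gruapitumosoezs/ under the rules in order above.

gruabidumozoez

Rule 1 (intervocalic voicing): /p/ is a voiceless obstruent between vowels /a/ and /i/, so it voices to [b]. /t/ is a voiceless obstruent between vowels /i/ and /u/, so it voices to [d]. /s/ is a voiceless obstruent between vowels /o/ and /o/, so it voices to [z]. /gruapitumosoezs/ → gruabidumozoezs.
Rule 2 (intervocalic voicing): no segment meets the environment; /gruabidumozoezs/ is unchanged.
Rule 3 (final cluster simplification): /s/ is the second consonant of a word-final cluster /zs/, so it deletes. /gruabidumozoezs/ → gruabidumozoez.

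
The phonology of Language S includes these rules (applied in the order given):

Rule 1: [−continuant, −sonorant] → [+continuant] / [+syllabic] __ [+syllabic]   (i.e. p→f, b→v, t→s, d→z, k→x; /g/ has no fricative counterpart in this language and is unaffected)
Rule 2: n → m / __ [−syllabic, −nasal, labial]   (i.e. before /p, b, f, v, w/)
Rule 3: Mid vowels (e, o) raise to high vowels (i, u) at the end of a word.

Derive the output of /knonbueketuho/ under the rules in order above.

knombuexesuhu

Rule 1 (intervocalic spirantization): /k/ is a stop between vowels /e/ and /e/, so it spirantizes to the fricative [x]. /t/ is a stop between vowels /e/ and /u/, so it spirantizes to the fricative [s]. /knonbueketuho/ → knonbuexesuho.
Rule 2 (nasal place assimilation): /n/ precedes the labial consonant /b/, so it assimilates in place to [m]. /knonbuexesuho/ → knombuexesuho.
Rule 3 (final vowel raising): /o/ is a mid vowel in word-final position, so it raises to [u]. /knombuexesuho/ → knombuexesuhu.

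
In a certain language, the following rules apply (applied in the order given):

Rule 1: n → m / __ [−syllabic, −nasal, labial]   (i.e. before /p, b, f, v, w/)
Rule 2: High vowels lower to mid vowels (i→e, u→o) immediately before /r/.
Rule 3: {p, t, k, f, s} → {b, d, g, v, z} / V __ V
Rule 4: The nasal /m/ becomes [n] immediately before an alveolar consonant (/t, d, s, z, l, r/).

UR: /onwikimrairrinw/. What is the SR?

Rule 1 (nasal place assimilation): /n/ precedes the labial consonant /w/, so it assimilates in place to [m]. /n/ precedes the labial consonant /w/, so it assimilates in place to [m]. /onwikimrairrinw/ → omwikimrairrimw.
Rule 2 (pre-rhotic lowering): /i/ is a high vowel immediately before /r/, so it lowers to [e]. /omwikimrairrimw/ → omwikimraerrimw.
Rule 3 (intervocalic voicing): /k/ is a voiceless obstruent between vowels /i/ and /i/, so it voices to [g]. /omwikimraerrimw/ → omwigimraerrimw.
Rule 4 (nasal place assimilation): /m/ precedes the alveolar consonant /r/, so it assimilates in place to [n]. /omwigimraerrimw/ → omwiginraerrimw.

omwiginraerrimw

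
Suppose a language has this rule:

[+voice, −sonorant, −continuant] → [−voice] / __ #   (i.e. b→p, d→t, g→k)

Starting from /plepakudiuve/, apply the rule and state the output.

plepakudiuve

No segment of /plepakudiuve/ meets the structural description of the rule, so the form surfaces unchanged.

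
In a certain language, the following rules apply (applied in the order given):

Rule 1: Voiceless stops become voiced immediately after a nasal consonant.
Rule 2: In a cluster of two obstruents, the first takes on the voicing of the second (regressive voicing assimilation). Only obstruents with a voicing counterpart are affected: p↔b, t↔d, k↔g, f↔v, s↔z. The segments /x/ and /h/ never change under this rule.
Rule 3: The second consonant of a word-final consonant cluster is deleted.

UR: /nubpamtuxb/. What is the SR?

Rule 1 (post-nasal voicing): /t/ is a voiceless stop immediately after the nasal /m/, so it voices to [d]. /nubpamtuxb/ → nubpamduxb.
Rule 2 (regressive voicing assimilation): /b/ precedes the voiceless obstruent /p/, so it devoices to [p] by assimilation. /nubpamduxb/ → nuppamduxb.
Rule 3 (final cluster simplification): /b/ is the second consonant of a word-final cluster /xb/, so it deletes. /nuppamduxb/ → nuppamdux.

nuppamdux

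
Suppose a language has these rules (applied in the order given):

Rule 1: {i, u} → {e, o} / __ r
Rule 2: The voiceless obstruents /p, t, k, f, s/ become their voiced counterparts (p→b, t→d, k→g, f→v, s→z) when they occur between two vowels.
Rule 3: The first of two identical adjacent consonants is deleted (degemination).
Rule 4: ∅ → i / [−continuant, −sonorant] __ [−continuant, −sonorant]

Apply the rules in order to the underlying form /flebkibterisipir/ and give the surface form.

Rule 1 (pre-rhotic lowering): /i/ is a high vowel immediately before /r/, so it lowers to [e]. /flebkibterisipir/ → flebkibterisiper.
Rule 2 (intervocalic voicing): /s/ is a voiceless obstruent between vowels /i/ and /i/, so it voices to [z]. /p/ is a voiceless obstruent between vowels /i/ and /e/, so it voices to [b]. /flebkibterisiper/ → flebkibteriziber.
Rule 3 (degemination): no segment meets the environment; /flebkibteriziber/ is unchanged.
Rule 4 (stop-cluster i-epenthesis): /b/ and /k/ form a stop–stop cluster, so [i] is inserted between them. /b/ and /t/ form a stop–stop cluster, so [i] is inserted between them. /flebkibteriziber/ → flebikibiteriziber.

flebikibiteriziber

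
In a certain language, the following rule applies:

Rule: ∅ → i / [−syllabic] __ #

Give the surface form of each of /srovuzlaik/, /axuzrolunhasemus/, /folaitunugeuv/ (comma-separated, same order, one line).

srovuzlaiki, axuzrolunhasemusi, folaitunugeuvi

/srovuzlaik/: the form ends in the consonant /k/, so [i] is inserted word-finally. → [srovuzlaiki].
/axuzrolunhasemus/: the form ends in the consonant /s/, so [i] is inserted word-finally. → [axuzrolunhasemusi].
/folaitunugeuv/: the form ends in the consonant /v/, so [i] is inserted word-finally. → [folaitunugeuvi].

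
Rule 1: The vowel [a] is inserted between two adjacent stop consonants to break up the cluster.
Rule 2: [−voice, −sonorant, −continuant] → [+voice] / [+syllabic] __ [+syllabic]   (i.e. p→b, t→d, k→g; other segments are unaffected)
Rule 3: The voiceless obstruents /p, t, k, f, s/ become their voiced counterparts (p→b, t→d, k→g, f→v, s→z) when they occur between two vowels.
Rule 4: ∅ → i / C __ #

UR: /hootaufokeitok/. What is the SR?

Rule 1 (stop-cluster a-epenthesis): no segment meets the environment; /hootaufokeitok/ is unchanged.
Rule 2 (intervocalic voicing): /t/ is a voiceless stop between vowels /o/ and /a/, so it voices to [d]. /k/ is a voiceless stop between vowels /o/ and /e/, so it voices to [g]. /t/ is a voiceless stop between vowels /i/ and /o/, so it voices to [d]. /hootaufokeitok/ → hoodaufogeidok.
Rule 3 (intervocalic voicing): /f/ is a voiceless obstruent between vowels /u/ and /o/, so it voices to [v]. /hoodaufogeidok/ → hoodauvogeidok.
Rule 4 (final i-epenthesis): the form ends in the consonant /k/, so [i] is inserted word-finally. /hoodauvogeidok/ → hoodauvogeidoki.

hoodauvogeidoki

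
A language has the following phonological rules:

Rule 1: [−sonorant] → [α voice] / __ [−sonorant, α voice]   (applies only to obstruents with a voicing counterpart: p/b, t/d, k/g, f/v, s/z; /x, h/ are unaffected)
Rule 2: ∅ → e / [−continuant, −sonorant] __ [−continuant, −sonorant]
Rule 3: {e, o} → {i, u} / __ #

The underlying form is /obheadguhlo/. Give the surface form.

opheadeguhlu

Rule 1 (regressive voicing assimilation): /b/ precedes the voiceless obstruent /h/, so it devoices to [p] by assimilation. /obheadguhlo/ → opheadguhlo.
Rule 2 (stop-cluster e-epenthesis): /d/ and /g/ form a stop–stop cluster, so [e] is inserted between them. /opheadguhlo/ → opheadeguhlo.
Rule 3 (final vowel raising): /o/ is a mid vowel in word-final position, so it raises to [u]. /opheadeguhlo/ → opheadeguhlu.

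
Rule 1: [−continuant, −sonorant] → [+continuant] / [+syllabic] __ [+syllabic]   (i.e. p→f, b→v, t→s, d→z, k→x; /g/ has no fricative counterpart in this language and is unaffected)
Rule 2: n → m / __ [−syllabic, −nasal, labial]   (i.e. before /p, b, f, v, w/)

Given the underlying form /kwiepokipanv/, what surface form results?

kwiefoxifamv

Rule 1 (intervocalic spirantization): /p/ is a stop between vowels /e/ and /o/, so it spirantizes to the fricative [f]. /k/ is a stop between vowels /o/ and /i/, so it spirantizes to the fricative [x]. /p/ is a stop between vowels /i/ and /a/, so it spirantizes to the fricative [f]. /kwiepokipanv/ → kwiefoxifanv.
Rule 2 (nasal place assimilation): /n/ precedes the labial consonant /v/, so it assimilates in place to [m]. /kwiefoxifanv/ → kwiefoxifamv.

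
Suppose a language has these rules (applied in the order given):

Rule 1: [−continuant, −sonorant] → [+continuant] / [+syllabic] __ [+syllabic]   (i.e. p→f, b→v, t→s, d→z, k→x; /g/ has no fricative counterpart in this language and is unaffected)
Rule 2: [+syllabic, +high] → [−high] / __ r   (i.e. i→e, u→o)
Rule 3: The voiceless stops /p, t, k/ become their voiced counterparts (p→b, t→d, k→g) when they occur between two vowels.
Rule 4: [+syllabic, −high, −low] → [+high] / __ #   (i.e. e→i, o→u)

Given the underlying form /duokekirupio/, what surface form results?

duoxexerufiu

Rule 1 (intervocalic spirantization): /k/ is a stop between vowels /o/ and /e/, so it spirantizes to the fricative [x]. /k/ is a stop between vowels /e/ and /i/, so it spirantizes to the fricative [x]. /p/ is a stop between vowels /u/ and /i/, so it spirantizes to the fricative [f]. /duokekirupio/ → duoxexirufio.
Rule 2 (pre-rhotic lowering): /i/ is a high vowel immediately before /r/, so it lowers to [e]. /duoxexirufio/ → duoxexerufio.
Rule 3 (intervocalic voicing): no segment meets the environment; /duoxexerufio/ is unchanged.
Rule 4 (final vowel raising): /o/ is a mid vowel in word-final position, so it raises to [u]. /duoxexerufio/ → duoxexerufiu.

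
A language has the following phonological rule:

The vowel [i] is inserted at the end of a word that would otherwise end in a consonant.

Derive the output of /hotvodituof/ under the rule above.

hotvodituofi

the form ends in the consonant /f/, so [i] is inserted word-finally.
Surface form: [hotvodituofi].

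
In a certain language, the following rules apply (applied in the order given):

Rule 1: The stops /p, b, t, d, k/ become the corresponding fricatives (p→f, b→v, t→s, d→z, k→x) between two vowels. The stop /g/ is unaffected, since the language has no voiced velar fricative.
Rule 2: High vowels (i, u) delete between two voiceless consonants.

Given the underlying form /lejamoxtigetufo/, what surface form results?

Rule 1 (intervocalic spirantization): /t/ is a stop between vowels /e/ and /u/, so it spirantizes to the fricative [s]. /lejamoxtigetufo/ → lejamoxtigesufo.
Rule 2 (high vowel syncope): /u/ is a high vowel flanked by voiceless consonants /s/ and /f/, so it deletes. /lejamoxtigesufo/ → lejamoxtigesfo.

lejamoxtigesfo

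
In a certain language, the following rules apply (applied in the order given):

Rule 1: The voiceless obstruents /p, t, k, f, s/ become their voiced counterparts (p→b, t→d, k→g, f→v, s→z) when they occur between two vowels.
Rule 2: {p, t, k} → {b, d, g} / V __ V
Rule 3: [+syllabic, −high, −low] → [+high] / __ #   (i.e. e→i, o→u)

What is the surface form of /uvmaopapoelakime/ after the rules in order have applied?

Rule 1 (intervocalic voicing): /p/ is a voiceless obstruent between vowels /o/ and /a/, so it voices to [b]. /p/ is a voiceless obstruent between vowels /a/ and /o/, so it voices to [b]. /k/ is a voiceless obstruent between vowels /a/ and /i/, so it voices to [g]. /uvmaopapoelakime/ → uvmaobaboelagime.
Rule 2 (intervocalic voicing): no segment meets the environment; /uvmaobaboelagime/ is unchanged.
Rule 3 (final vowel raising): /e/ is a mid vowel in word-final position, so it raises to [i]. /uvmaobaboelagime/ → uvmaobaboelagimi.

uvmaobaboelagimi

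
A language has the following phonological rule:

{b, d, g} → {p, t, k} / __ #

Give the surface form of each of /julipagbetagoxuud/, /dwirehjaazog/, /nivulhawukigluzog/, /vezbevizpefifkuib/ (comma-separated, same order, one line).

/julipagbetagoxuud/: /d/ is a voiced stop in word-final position, so it devoices to [t]. → [julipagbetagoxuut].
/dwirehjaazog/: /g/ is a voiced stop in word-final position, so it devoices to [k]. → [dwirehjaazok].
/nivulhawukigluzog/: /g/ is a voiced stop in word-final position, so it devoices to [k]. → [nivulhawukigluzok].
/vezbevizpefifkuib/: /b/ is a voiced stop in word-final position, so it devoices to [p]. → [vezbevizpefifkuip].

julipagbetagoxuut, dwirehjaazok, nivulhawukigluzok, vezbevizpefifkuip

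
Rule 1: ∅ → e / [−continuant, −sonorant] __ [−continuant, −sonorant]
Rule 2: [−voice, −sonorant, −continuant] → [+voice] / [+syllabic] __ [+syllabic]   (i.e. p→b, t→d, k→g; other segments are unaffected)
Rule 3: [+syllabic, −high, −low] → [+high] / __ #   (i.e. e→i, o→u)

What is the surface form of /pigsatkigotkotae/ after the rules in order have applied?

Rule 1 (stop-cluster e-epenthesis): /t/ and /k/ form a stop–stop cluster, so [e] is inserted between them. /t/ and /k/ form a stop–stop cluster, so [e] is inserted between them. /pigsatkigotkotae/ → pigsatekigotekotae.
Rule 2 (intervocalic voicing): /t/ is a voiceless stop between vowels /a/ and /e/, so it voices to [d]. /k/ is a voiceless stop between vowels /e/ and /i/, so it voices to [g]. /t/ is a voiceless stop between vowels /o/ and /e/, so it voices to [d]. /k/ is a voiceless stop between vowels /e/ and /o/, so it voices to [g]. /t/ is a voiceless stop between vowels /o/ and /a/, so it voices to [d]. /pigsatekigotekotae/ → pigsadegigodegodae.
Rule 3 (final vowel raising): /e/ is a mid vowel in word-final position, so it raises to [i]. /pigsadegigodegodae/ → pigsadegigodegodai.

pigsadegigodegodai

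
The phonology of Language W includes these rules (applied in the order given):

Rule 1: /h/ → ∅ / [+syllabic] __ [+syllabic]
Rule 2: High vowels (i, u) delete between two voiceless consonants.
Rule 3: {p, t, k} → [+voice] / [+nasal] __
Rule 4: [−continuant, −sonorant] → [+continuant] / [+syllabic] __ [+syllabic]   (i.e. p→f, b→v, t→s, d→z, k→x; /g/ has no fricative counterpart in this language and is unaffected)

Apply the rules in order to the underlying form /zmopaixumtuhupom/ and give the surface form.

zmofaixumduufom

Rule 1 (intervocalic h-deletion): /h/ occurs between vowels /u/ and /u/, so it deletes. /zmopaixumtuhupom/ → zmopaixumtuupom.
Rule 2 (high vowel syncope): no segment meets the environment; /zmopaixumtuupom/ is unchanged.
Rule 3 (post-nasal voicing): /t/ is a voiceless stop immediately after the nasal /m/, so it voices to [d]. /zmopaixumtuupom/ → zmopaixumduupom.
Rule 4 (intervocalic spirantization): /p/ is a stop between vowels /o/ and /a/, so it spirantizes to the fricative [f]. /p/ is a stop between vowels /u/ and /o/, so it spirantizes to the fricative [f]. /zmopaixumduupom/ → zmofaixumduufom.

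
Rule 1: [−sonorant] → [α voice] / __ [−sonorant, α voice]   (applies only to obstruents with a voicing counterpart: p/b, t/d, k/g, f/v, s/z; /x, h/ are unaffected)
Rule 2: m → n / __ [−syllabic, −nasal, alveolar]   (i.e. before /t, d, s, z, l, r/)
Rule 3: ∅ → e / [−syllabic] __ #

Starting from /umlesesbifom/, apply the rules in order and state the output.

unlesezbifome

Rule 1 (regressive voicing assimilation): /s/ precedes the voiced obstruent /b/, so it voices to [z] by assimilation. /umlesesbifom/ → umlesezbifom.
Rule 2 (nasal place assimilation): /m/ precedes the alveolar consonant /l/, so it assimilates in place to [n]. /umlesezbifom/ → unlesezbifom.
Rule 3 (final e-epenthesis): the form ends in the consonant /m/, so [e] is inserted word-finally. /unlesezbifom/ → unlesezbifome.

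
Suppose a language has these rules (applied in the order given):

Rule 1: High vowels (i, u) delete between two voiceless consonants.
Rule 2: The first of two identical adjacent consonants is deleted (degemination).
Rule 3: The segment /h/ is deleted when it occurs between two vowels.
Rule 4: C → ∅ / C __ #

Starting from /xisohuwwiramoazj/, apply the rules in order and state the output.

Rule 1 (high vowel syncope): /i/ is a high vowel flanked by voiceless consonants /x/ and /s/, so it deletes. /xisohuwwiramoazj/ → xsohuwwiramoazj.
Rule 2 (degemination): /ww/ is a geminate; the first /w/ deletes. /xsohuwwiramoazj/ → xsohuwiramoazj.
Rule 3 (intervocalic h-deletion): /h/ occurs between vowels /o/ and /u/, so it deletes. /xsohuwiramoazj/ → xsouwiramoazj.
Rule 4 (final cluster simplification): /j/ is the second consonant of a word-final cluster /zj/, so it deletes. /xsouwiramoazj/ → xsouwiramoaz.

xsouwiramoaz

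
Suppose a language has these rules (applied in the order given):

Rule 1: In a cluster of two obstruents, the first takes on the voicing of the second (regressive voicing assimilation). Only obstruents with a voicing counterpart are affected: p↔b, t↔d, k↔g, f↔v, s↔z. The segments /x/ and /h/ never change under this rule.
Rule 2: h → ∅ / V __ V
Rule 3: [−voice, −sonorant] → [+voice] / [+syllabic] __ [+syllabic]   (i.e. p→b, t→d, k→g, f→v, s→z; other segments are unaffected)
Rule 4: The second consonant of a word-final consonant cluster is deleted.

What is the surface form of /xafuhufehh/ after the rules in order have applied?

xavuuveh

Rule 1 (regressive voicing assimilation): no segment meets the environment; /xafuhufehh/ is unchanged.
Rule 2 (intervocalic h-deletion): /h/ occurs between vowels /u/ and /u/, so it deletes. /xafuhufehh/ → xafuufehh.
Rule 3 (intervocalic voicing): /f/ is a voiceless obstruent between vowels /a/ and /u/, so it voices to [v]. /f/ is a voiceless obstruent between vowels /u/ and /e/, so it voices to [v]. /xafuufehh/ → xavuuvehh.
Rule 4 (final cluster simplification): /h/ is the second consonant of a word-final cluster /hh/, so it deletes. /xavuuvehh/ → xavuuveh.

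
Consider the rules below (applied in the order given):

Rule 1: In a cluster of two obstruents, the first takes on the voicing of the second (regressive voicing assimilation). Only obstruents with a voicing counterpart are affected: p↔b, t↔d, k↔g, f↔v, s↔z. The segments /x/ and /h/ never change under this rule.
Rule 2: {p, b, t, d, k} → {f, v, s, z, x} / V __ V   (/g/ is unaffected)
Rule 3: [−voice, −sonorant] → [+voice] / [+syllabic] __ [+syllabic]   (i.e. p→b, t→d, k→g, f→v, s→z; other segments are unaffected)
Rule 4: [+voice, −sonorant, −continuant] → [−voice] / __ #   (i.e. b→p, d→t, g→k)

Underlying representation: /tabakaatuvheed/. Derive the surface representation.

tavaxaazufheet

Rule 1 (regressive voicing assimilation): /v/ precedes the voiceless obstruent /h/, so it devoices to [f] by assimilation. /tabakaatuvheed/ → tabakaatufheed.
Rule 2 (intervocalic spirantization): /b/ is a stop between vowels /a/ and /a/, so it spirantizes to the fricative [v]. /k/ is a stop between vowels /a/ and /a/, so it spirantizes to the fricative [x]. /t/ is a stop between vowels /a/ and /u/, so it spirantizes to the fricative [s]. /tabakaatufheed/ → tavaxaasufheed.
Rule 3 (intervocalic voicing): /s/ is a voiceless obstruent between vowels /a/ and /u/, so it voices to [z]. /tavaxaasufheed/ → tavaxaazufheed.
Rule 4 (final devoicing): /d/ is a voiced stop in word-final position, so it devoices to [t]. /tavaxaazufheed/ → tavaxaazufheet.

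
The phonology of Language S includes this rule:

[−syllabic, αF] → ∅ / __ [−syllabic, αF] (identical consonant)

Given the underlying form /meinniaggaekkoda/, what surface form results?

/nn/ is a geminate; the first /n/ deletes.
/gg/ is a geminate; the first /g/ deletes.
/kk/ is a geminate; the first /k/ deletes.
Surface form: [meiniagaekoda].

meiniagaekoda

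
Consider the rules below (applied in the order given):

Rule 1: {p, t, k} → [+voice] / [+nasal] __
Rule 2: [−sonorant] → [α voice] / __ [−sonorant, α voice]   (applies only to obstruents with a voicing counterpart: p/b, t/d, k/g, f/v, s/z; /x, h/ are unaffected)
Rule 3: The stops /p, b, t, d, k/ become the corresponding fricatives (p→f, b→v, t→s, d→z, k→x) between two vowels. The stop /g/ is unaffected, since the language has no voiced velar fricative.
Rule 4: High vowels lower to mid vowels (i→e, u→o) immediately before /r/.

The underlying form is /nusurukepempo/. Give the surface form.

nusoruxefembo

Rule 1 (post-nasal voicing): /p/ is a voiceless stop immediately after the nasal /m/, so it voices to [b]. /nusurukepempo/ → nusurukepembo.
Rule 2 (regressive voicing assimilation): no segment meets the environment; /nusurukepembo/ is unchanged.
Rule 3 (intervocalic spirantization): /k/ is a stop between vowels /u/ and /e/, so it spirantizes to the fricative [x]. /p/ is a stop between vowels /e/ and /e/, so it spirantizes to the fricative [f]. /nusurukepembo/ → nusuruxefembo.
Rule 4 (pre-rhotic lowering): /u/ is a high vowel immediately before /r/, so it lowers to [o]. /nusuruxefembo/ → nusoruxefembo.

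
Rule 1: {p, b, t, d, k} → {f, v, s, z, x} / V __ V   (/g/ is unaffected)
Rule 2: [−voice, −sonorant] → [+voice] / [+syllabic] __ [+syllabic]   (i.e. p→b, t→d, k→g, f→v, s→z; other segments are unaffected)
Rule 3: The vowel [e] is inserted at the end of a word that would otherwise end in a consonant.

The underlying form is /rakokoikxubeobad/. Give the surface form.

Rule 1 (intervocalic spirantization): /k/ is a stop between vowels /a/ and /o/, so it spirantizes to the fricative [x]. /k/ is a stop between vowels /o/ and /o/, so it spirantizes to the fricative [x]. /b/ is a stop between vowels /u/ and /e/, so it spirantizes to the fricative [v]. /b/ is a stop between vowels /o/ and /a/, so it spirantizes to the fricative [v]. /rakokoikxubeobad/ → raxoxoikxuveovad.
Rule 2 (intervocalic voicing): no segment meets the environment; /raxoxoikxuveovad/ is unchanged.
Rule 3 (final e-epenthesis): the form ends in the consonant /d/, so [e] is inserted word-finally. /raxoxoikxuveovad/ → raxoxoikxuveovade.

raxoxoikxuveovade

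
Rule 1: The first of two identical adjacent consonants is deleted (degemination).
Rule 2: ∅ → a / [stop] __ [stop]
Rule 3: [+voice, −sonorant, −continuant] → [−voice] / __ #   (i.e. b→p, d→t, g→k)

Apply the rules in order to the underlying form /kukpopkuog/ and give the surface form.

kukapopakuok

Rule 1 (degemination): no segment meets the environment; /kukpopkuog/ is unchanged.
Rule 2 (stop-cluster a-epenthesis): /k/ and /p/ form a stop–stop cluster, so [a] is inserted between them. /p/ and /k/ form a stop–stop cluster, so [a] is inserted between them. /kukpopkuog/ → kukapopakuog.
Rule 3 (final devoicing): /g/ is a voiced stop in word-final position, so it devoices to [k]. /kukapopakuog/ → kukapopakuok.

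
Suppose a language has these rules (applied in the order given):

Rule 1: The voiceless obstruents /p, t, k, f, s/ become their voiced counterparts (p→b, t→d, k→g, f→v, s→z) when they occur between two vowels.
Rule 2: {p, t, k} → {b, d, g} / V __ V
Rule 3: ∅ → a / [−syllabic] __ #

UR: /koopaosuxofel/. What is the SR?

Rule 1 (intervocalic voicing): /p/ is a voiceless obstruent between vowels /o/ and /a/, so it voices to [b]. /s/ is a voiceless obstruent between vowels /o/ and /u/, so it voices to [z]. /f/ is a voiceless obstruent between vowels /o/ and /e/, so it voices to [v]. /koopaosuxofel/ → koobaozuxovel.
Rule 2 (intervocalic voicing): no segment meets the environment; /koobaozuxovel/ is unchanged.
Rule 3 (final a-epenthesis): the form ends in the consonant /l/, so [a] is inserted word-finally. /koobaozuxovel/ → koobaozuxovela.

koobaozuxovela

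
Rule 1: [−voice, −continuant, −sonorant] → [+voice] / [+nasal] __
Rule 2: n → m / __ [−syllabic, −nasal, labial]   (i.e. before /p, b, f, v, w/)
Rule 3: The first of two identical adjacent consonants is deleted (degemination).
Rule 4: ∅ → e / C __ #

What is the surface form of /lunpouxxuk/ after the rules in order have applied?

Rule 1 (post-nasal voicing): /p/ is a voiceless stop immediately after the nasal /n/, so it voices to [b]. /lunpouxxuk/ → lunbouxxuk.
Rule 2 (nasal place assimilation): /n/ precedes the labial consonant /b/, so it assimilates in place to [m]. /lunbouxxuk/ → lumbouxxuk.
Rule 3 (degemination): /xx/ is a geminate; the first /x/ deletes. /lumbouxxuk/ → lumbouxuk.
Rule 4 (final e-epenthesis): the form ends in the consonant /k/, so [e] is inserted word-finally. /lumbouxuk/ → lumbouxuke.

lumbouxuke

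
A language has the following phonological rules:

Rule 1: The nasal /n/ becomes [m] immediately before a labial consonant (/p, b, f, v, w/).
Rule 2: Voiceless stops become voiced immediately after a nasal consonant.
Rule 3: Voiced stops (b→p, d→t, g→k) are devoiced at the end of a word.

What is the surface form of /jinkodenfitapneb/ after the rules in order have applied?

Rule 1 (nasal place assimilation): /n/ precedes the labial consonant /f/, so it assimilates in place to [m]. /jinkodenfitapneb/ → jinkodemfitapneb.
Rule 2 (post-nasal voicing): /k/ is a voiceless stop immediately after the nasal /n/, so it voices to [g]. /jinkodemfitapneb/ → jingodemfitapneb.
Rule 3 (final devoicing): /b/ is a voiced stop in word-final position, so it devoices to [p]. /jingodemfitapneb/ → jingodemfitapnep.

jingodemfitapnep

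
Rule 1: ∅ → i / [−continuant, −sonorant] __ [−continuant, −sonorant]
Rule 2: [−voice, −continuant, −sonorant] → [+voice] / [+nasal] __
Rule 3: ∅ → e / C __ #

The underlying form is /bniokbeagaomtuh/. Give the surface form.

Rule 1 (stop-cluster i-epenthesis): /k/ and /b/ form a stop–stop cluster, so [i] is inserted between them. /bniokbeagaomtuh/ → bniokibeagaomtuh.
Rule 2 (post-nasal voicing): /t/ is a voiceless stop immediately after the nasal /m/, so it voices to [d]. /bniokibeagaomtuh/ → bniokibeagaomduh.
Rule 3 (final e-epenthesis): the form ends in the consonant /h/, so [e] is inserted word-finally. /bniokibeagaomduh/ → bniokibeagaomduhe.

bniokibeagaomduhe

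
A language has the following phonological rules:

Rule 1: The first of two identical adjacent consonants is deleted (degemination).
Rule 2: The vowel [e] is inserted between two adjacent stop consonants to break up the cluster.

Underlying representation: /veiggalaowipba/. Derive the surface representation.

Rule 1 (degemination): /gg/ is a geminate; the first /g/ deletes. /veiggalaowipba/ → veigalaowipba.
Rule 2 (stop-cluster e-epenthesis): /p/ and /b/ form a stop–stop cluster, so [e] is inserted between them. /veigalaowipba/ → veigalaowipeba.

veigalaowipeba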